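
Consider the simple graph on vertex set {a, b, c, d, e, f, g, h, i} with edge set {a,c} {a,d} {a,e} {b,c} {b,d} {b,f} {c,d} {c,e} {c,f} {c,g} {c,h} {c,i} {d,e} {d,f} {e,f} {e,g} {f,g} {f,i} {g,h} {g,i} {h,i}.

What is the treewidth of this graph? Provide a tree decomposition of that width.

Each bag holds 4 vertices, so the decomposition has width 3, which upper-bounds the treewidth. Conversely, {a, c, d, e} is a clique of size 4, and the vertices of any clique must share a bag in every tree decomposition; so some bag has ≥ 4 vertices and tw(G) ≥ 3. Therefore the treewidth is 3.

Treewidth 3.
One such decomposition:
Bags: B1 = {c, d, e, f}  B2 = {a, c, d, e}  B3 = {c, e, f, g}  B4 = {b, c, d, f}  B5 = {c, f, g, i}  B6 = {c, g, h, i}
Tree: B1–B2, B1–B3, B1–B4, B3–B5, B5–B6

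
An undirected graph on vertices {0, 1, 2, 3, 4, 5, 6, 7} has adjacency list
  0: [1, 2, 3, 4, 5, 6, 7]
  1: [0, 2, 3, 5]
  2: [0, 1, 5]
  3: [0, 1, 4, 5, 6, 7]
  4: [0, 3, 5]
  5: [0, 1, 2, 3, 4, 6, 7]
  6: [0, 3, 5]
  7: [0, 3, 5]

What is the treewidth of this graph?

3

A width-3 tree decomposition is:
Bags: B1 = {0, 3, 4, 5}  B2 = {0, 3, 5, 6}  B3 = {0, 3, 5, 7}  B4 = {0, 1, 3, 5}  B5 = {0, 1, 2, 5}
Tree: B1–B2, B2–B3, B1–B4, B4–B5
Every bag has size at most 4, so the width is 4 − 1 = 3 and tw(G) ≤ 3. On the other hand G contains the 4-clique {0, 1, 2, 5}. A clique must lie in a single bag of any decomposition, so no decomposition can have width below 3. The upper and lower bounds meet at 3, so that is the treewidth.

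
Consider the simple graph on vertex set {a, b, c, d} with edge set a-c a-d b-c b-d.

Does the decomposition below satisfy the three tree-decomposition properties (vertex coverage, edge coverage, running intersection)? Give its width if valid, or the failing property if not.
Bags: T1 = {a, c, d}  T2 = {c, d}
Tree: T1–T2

A tree decomposition must satisfy three properties: every vertex lies in some bag; for every edge, both endpoints lie together in some bag; and for every vertex, the bags containing it form a connected subtree. Here vertex b appears in no bag, so the decomposition is invalid.

No — vertex b appears in no bag.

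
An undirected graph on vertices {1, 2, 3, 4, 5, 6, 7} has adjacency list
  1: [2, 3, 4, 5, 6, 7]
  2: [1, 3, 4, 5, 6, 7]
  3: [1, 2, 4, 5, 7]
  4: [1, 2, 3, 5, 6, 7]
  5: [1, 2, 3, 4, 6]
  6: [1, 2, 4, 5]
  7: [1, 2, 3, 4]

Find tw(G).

A width-4 tree decomposition is:
Bags: B1 = {1, 2, 3, 4, 7}  B2 = {1, 2, 3, 4, 5}  B3 = {1, 2, 4, 5, 6}
Tree: B1–B2, B2–B3
The largest bag has 5 vertices, giving width 4; this decomposition certifies tw(G) ≤ 4. For the lower bound, the 5 vertices {1, 2, 3, 4, 5} are pairwise adjacent, and any tree decomposition puts a clique entirely inside one bag — forcing width ≥ 4. Combining the bounds, tw(G) = 4.

4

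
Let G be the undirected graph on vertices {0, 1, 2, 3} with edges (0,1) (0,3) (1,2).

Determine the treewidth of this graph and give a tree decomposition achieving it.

Each bag holds 2 vertices, so the decomposition has width 1, which upper-bounds the treewidth. Any graph with an edge has treewidth ≥ 1, and G has the edge 0–3. Combining the bounds, tw(G) = 1.

Treewidth 1.
Bags: B1 = {0, 3}  B2 = {0, 1}  B3 = {1, 2}
Tree: B1–B2, B2–B3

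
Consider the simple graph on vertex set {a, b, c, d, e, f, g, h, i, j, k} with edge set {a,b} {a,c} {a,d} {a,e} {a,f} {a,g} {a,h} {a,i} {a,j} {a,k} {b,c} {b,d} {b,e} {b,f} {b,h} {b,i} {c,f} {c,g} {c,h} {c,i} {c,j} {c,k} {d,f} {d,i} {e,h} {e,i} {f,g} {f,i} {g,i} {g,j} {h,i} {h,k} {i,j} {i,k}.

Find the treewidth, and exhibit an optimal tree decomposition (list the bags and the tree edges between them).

Every bag has size at most 5, so the width is 5 − 1 = 4 and tw(G) ≤ 4. On the other hand G contains the 5-clique {a, b, d, f, i}. A clique must lie in a single bag of any decomposition, so no decomposition can have width below 4. Hence tw(G) = 4 exactly.

Treewidth 4.
One such decomposition:
Bags: B1 = {a, b, c, f, i}  B2 = {a, b, c, h, i}  B3 = {a, c, h, i, k}  B4 = {a, b, e, h, i}  B5 = {a, c, f, g, i}  B6 = {a, b, d, f, i}  B7 = {a, c, g, i, j}
Tree: B1–B2, B2–B3, B2–B4, B1–B5, B1–B6, B5–B7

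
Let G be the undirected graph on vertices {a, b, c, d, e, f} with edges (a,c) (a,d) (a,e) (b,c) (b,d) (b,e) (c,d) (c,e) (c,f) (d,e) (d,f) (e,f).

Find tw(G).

A width-3 tree decomposition is:
Bags: B1 = {a, c, d, e}  B2 = {c, d, e, f}  B3 = {b, c, d, e}
Tree: B1–B2, B2–B3
Each bag holds 4 vertices, so the decomposition has width 3, which upper-bounds the treewidth. On the other hand G contains the 4-clique {a, c, d, e}. A clique must lie in a single bag of any decomposition, so no decomposition can have width below 3. The upper and lower bounds meet at 3, so that is the treewidth.

3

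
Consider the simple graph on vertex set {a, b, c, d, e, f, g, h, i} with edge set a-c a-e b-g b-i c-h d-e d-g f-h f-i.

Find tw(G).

2

A width-2 tree decomposition is:
Bags: B1 = {d, e, g}  B2 = {a, e, g}  B3 = {a, c, g}  B4 = {c, g, h}  B5 = {f, g, h}  B6 = {f, g, i}  B7 = {b, g, i}
Tree: B1–B2, B2–B3, B3–B4, B4–B5, B5–B6, B6–B7
Each bag holds 3 vertices, so the decomposition has width 2, which upper-bounds the treewidth. For the lower bound, G contains the cycle g–d–e–a–c–h–f–i–b–g, so G is not a forest; only forests have treewidth ≤ 1, hence tw(G) ≥ 2. The upper and lower bounds meet at 2, so that is the treewidth.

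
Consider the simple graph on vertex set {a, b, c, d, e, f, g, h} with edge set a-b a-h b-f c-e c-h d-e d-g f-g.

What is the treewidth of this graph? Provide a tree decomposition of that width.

Treewidth 2.
One such decomposition:
Bags: B1 = {d, e, g}  B2 = {c, e, g}  B3 = {c, g, h}  B4 = {a, g, h}  B5 = {a, b, g}  B6 = {b, f, g}
Tree: B1–B2, B2–B3, B3–B4, B4–B5, B5–B6

Each bag holds 3 vertices, so the decomposition has width 2, which upper-bounds the treewidth. The edges g–d–e–c–h–a–b–f–g form a cycle, so G is not a tree and its treewidth is at least 2. The upper and lower bounds meet at 2, so that is the treewidth.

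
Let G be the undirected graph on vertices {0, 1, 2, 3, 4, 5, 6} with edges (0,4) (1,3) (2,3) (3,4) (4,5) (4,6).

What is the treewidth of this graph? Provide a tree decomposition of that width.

Each bag holds 2 vertices, so the decomposition has width 1, which upper-bounds the treewidth. Any graph with an edge has treewidth ≥ 1, and G has the edge 4–0. Combining the bounds, tw(G) = 1.

Treewidth 1.
One such decomposition:
Bags: B1 = {0, 4}  B2 = {3, 4}  B3 = {4, 6}  B4 = {1, 3}  B5 = {2, 3}  B6 = {4, 5}
Tree: B1–B2, B1–B3, B2–B4, B2–B5, B3–B6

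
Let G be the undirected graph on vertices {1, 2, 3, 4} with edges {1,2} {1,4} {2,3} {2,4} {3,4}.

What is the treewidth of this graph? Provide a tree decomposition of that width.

Treewidth 2.
One optimal decomposition is:
Bags: B1 = {2, 3, 4}  B2 = {1, 2, 4}
Tree: B1–B2

Each bag holds 3 vertices, so the decomposition has width 2, which upper-bounds the treewidth. Conversely, {1, 2, 4} is a clique of size 3, and the vertices of any clique must share a bag in every tree decomposition; so some bag has ≥ 3 vertices and tw(G) ≥ 2. Combining the bounds, tw(G) = 2.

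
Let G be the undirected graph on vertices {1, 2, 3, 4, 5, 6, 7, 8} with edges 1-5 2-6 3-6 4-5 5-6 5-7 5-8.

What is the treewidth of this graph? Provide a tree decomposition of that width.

Each bag holds 2 vertices, so the decomposition has width 1, which upper-bounds the treewidth. G has an edge, so its treewidth is at least 1. Hence tw(G) = 1 exactly.

Treewidth 1.
One optimal decomposition is:
Bags: B1 = {2, 6}  B2 = {5, 6}  B3 = {1, 5}  B4 = {5, 7}  B5 = {4, 5}  B6 = {5, 8}  B7 = {3, 6}
Tree: B1–B2, B2–B3, B2–B4, B3–B5, B5–B6, B1–B7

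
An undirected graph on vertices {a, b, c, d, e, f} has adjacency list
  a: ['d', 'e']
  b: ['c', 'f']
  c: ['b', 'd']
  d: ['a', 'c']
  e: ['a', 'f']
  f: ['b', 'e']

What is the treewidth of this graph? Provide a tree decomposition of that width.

Treewidth 2.
Bags: B1 = {b, e, f}  B2 = {a, b, e}  B3 = {a, b, d}  B4 = {b, c, d}
Tree: B1–B2, B2–B3, B3–B4

The largest bag has 3 vertices, giving width 2; this decomposition certifies tw(G) ≤ 2. Since b–f–e–a–d–c–b is a cycle in G, G is not acyclic. Forests are exactly the graphs of treewidth ≤ 1, so tw(G) ≥ 2. Hence tw(G) = 2 exactly.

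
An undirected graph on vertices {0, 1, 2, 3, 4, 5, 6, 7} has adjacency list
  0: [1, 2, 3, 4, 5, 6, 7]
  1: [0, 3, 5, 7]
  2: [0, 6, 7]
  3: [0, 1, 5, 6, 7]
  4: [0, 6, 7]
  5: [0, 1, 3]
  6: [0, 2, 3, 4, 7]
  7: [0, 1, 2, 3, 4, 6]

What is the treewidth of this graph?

A width-3 tree decomposition is:
Bags: B1 = {0, 4, 6, 7}  B2 = {0, 2, 6, 7}  B3 = {0, 3, 6, 7}  B4 = {0, 1, 3, 7}  B5 = {0, 1, 3, 5}
Tree: B1–B2, B2–B3, B3–B4, B4–B5
Every bag has size at most 4, so the width is 4 − 1 = 3 and tw(G) ≤ 3. Conversely, {0, 1, 3, 5} is a clique of size 4, and the vertices of any clique must share a bag in every tree decomposition; so some bag has ≥ 4 vertices and tw(G) ≥ 3. Combining the bounds, tw(G) = 3.

3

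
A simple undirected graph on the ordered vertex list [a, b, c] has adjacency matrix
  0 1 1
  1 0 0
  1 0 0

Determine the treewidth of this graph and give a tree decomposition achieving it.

Treewidth 1.
One optimal decomposition is:
Bags: B1 = {a, b}  B2 = {a, c}
Tree: B1–B2

Every bag has size at most 2, so the width is 2 − 1 = 1 and tw(G) ≤ 1. Any graph with an edge has treewidth ≥ 1, and G has the edge b–a. The upper and lower bounds meet at 1, so that is the treewidth.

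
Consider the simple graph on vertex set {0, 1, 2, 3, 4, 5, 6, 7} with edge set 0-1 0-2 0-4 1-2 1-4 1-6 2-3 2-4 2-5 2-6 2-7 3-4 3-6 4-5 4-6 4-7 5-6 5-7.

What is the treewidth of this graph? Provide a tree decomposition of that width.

Every bag has size at most 4, so the width is 4 − 1 = 3 and tw(G) ≤ 3. On the other hand G contains the 4-clique {0, 1, 2, 4}. A clique must lie in a single bag of any decomposition, so no decomposition can have width below 3. The upper and lower bounds meet at 3, so that is the treewidth.

Treewidth 3.
One such decomposition:
Bags: B1 = {1, 2, 4, 6}  B2 = {2, 4, 5, 6}  B3 = {0, 1, 2, 4}  B4 = {2, 3, 4, 6}  B5 = {2, 4, 5, 7}
Tree: B1–B2, B1–B3, B2–B4, B2–B5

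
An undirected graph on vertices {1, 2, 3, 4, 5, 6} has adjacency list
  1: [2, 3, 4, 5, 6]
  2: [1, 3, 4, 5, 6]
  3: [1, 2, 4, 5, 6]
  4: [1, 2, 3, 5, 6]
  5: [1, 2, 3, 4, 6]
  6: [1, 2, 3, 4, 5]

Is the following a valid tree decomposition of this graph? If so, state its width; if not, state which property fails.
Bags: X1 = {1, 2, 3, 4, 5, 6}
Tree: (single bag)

Vertex coverage: the bags together contain {1, 2, 3, 4, 5, 6}, the full vertex set. Edge coverage: each edge of G has both endpoints in at least one bag. Running intersection: for every vertex, the bags containing it form a connected subtree. All three properties hold, so this is a valid tree decomposition of width max|bag| − 1 = 5, and hence tw(G) ≤ 5.

Yes; width 5.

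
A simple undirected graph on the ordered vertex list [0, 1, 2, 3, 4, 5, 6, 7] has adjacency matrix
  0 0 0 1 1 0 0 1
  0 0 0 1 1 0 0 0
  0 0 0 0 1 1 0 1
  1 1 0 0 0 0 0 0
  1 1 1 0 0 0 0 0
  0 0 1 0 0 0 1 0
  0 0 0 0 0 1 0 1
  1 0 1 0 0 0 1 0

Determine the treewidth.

A width-2 tree decomposition is:
Bags: B1 = {0, 1, 3}  B2 = {0, 1, 4}  B3 = {0, 4, 7}  B4 = {2, 4, 7}  B5 = {2, 6, 7}  B6 = {2, 5, 6}
Tree: B1–B2, B2–B3, B3–B4, B4–B5, B5–B6
Every bag has size at most 3, so the width is 3 − 1 = 2 and tw(G) ≤ 2. Since 3–1–4–0–3 is a cycle in G, G is not acyclic. Forests are exactly the graphs of treewidth ≤ 1, so tw(G) ≥ 2. The upper and lower bounds meet at 2, so that is the treewidth.

2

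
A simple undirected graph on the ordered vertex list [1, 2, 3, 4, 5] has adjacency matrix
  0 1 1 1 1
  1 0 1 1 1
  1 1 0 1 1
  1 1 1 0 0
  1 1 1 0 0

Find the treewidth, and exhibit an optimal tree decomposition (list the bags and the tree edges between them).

Every bag has size at most 4, so the width is 4 − 1 = 3 and tw(G) ≤ 3. Conversely, {1, 2, 3, 4} is a clique of size 4, and the vertices of any clique must share a bag in every tree decomposition; so some bag has ≥ 4 vertices and tw(G) ≥ 3. Hence tw(G) = 3 exactly.

Treewidth 3.
One such decomposition:
Bags: B1 = {1, 2, 3, 5}  B2 = {1, 2, 3, 4}
Tree: B1–B2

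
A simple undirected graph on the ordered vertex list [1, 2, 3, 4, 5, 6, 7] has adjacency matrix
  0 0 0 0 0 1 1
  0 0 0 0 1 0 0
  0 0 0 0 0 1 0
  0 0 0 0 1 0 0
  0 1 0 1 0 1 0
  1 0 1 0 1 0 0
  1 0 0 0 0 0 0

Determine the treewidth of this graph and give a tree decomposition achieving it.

Treewidth 1.
One such decomposition:
Bags: B1 = {5, 6}  B2 = {4, 5}  B3 = {3, 6}  B4 = {1, 6}  B5 = {1, 7}  B6 = {2, 5}
Tree: B1–B2, B1–B3, B3–B4, B4–B5, B2–B6

Each bag holds 2 vertices, so the decomposition has width 1, which upper-bounds the treewidth. Since G has at least one edge (e.g. 6–5), it is not an edgeless graph, so tw(G) ≥ 1. Combining the bounds, tw(G) = 1.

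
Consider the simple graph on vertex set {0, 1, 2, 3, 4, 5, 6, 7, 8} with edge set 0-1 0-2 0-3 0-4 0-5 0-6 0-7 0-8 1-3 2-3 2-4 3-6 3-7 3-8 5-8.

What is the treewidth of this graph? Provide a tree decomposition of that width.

Treewidth 2.
One optimal decomposition is:
Bags: B1 = {0, 3, 8}  B2 = {0, 2, 3}  B3 = {0, 1, 3}  B4 = {0, 2, 4}  B5 = {0, 5, 8}  B6 = {0, 3, 6}  B7 = {0, 3, 7}
Tree: B1–B2, B2–B3, B2–B4, B1–B5, B1–B6, B1–B7

The largest bag has 3 vertices, giving width 2; this decomposition certifies tw(G) ≤ 2. On the other hand G contains the 3-clique {0, 1, 3}. A clique must lie in a single bag of any decomposition, so no decomposition can have width below 2. Combining the bounds, tw(G) = 2.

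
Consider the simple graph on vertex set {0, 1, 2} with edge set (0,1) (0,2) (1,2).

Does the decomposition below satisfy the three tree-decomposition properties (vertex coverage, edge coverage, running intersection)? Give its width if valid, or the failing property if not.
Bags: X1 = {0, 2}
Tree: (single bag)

No — vertex 1 appears in no bag.

A tree decomposition must satisfy three properties: every vertex lies in some bag; for every edge, both endpoints lie together in some bag; and for every vertex, the bags containing it form a connected subtree. Here vertex 1 appears in no bag, so the decomposition is invalid.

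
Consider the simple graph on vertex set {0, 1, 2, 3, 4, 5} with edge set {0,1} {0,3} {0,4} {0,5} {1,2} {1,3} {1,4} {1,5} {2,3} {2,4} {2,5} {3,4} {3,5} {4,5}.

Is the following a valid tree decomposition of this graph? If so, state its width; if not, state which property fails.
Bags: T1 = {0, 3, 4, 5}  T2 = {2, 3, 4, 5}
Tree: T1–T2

A tree decomposition must satisfy three properties: every vertex lies in some bag; for every edge, both endpoints lie together in some bag; and for every vertex, the bags containing it form a connected subtree. Here vertex 1 appears in no bag, so the decomposition is invalid.

No — vertex 1 appears in no bag.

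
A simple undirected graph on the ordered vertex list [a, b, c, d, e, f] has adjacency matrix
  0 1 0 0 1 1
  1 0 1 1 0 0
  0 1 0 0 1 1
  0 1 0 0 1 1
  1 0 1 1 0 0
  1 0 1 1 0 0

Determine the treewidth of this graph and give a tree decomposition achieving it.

Treewidth 3.
Bags: B1 = {a, b, e, f}  B2 = {b, d, e, f}  B3 = {b, c, e, f}
Tree: B1–B2, B2–B3

Each bag holds 4 vertices, so the decomposition has width 3, which upper-bounds the treewidth. For the lower bound: the 4 vertex sets {a,b}, {d,e}, {f}, {c} are disjoint, each induces a connected subgraph, and every pair is joined by at least one edge of G. Contracting each set to a single vertex therefore yields K_{4} as a minor, and since treewidth is minor-monotone, tw(G) ≥ tw(K_{4}) = 3. Combining the bounds, tw(G) = 3.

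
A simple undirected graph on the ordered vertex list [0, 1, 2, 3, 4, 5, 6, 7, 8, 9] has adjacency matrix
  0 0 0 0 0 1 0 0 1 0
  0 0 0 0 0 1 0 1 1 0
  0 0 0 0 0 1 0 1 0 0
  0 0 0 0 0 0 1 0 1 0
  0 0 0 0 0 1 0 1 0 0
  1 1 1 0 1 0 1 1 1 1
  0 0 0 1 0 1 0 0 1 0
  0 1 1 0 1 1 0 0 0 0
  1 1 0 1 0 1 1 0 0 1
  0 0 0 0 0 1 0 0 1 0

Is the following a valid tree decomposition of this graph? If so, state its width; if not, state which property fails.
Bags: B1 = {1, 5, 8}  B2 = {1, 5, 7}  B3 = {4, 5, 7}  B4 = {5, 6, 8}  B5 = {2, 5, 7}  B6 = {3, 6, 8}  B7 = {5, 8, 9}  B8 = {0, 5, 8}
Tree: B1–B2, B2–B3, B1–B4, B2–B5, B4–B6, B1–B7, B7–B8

Yes; width 2.

Vertex coverage: the bags together contain {0, 1, 2, 3, 4, 5, 6, 7, 8, 9}, the full vertex set. Edge coverage: each edge of G has both endpoints in at least one bag. Running intersection: for every vertex, the bags containing it form a connected subtree. All three properties hold, so this is a valid tree decomposition of width max|bag| − 1 = 2, and hence tw(G) ≤ 2.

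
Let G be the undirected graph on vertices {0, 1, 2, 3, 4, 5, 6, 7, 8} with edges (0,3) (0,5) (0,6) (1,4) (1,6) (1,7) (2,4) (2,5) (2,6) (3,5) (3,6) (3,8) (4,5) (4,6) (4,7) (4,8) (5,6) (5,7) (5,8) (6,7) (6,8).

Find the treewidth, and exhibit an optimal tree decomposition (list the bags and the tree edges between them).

The largest bag has 4 vertices, giving width 3; this decomposition certifies tw(G) ≤ 3. For the lower bound, the 4 vertices {1, 4, 6, 7} are pairwise adjacent, and any tree decomposition puts a clique entirely inside one bag — forcing width ≥ 3. Hence tw(G) = 3 exactly.

Treewidth 3.
One such decomposition:
Bags: B1 = {4, 5, 6, 7}  B2 = {2, 4, 5, 6}  B3 = {4, 5, 6, 8}  B4 = {3, 5, 6, 8}  B5 = {1, 4, 6, 7}  B6 = {0, 3, 5, 6}
Tree: B1–B2, B2–B3, B3–B4, B1–B5, B4–B6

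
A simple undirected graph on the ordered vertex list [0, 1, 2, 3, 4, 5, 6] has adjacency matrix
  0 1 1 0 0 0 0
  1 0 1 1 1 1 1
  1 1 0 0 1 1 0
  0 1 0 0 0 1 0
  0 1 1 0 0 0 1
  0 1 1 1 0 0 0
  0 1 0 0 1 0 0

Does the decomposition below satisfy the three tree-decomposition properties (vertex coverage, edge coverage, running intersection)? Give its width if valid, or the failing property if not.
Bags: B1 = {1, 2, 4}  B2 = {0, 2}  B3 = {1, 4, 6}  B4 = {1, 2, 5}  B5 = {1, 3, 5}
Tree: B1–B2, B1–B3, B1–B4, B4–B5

A tree decomposition must satisfy three properties: every vertex lies in some bag; for every edge, both endpoints lie together in some bag; and for every vertex, the bags containing it form a connected subtree. Here edge (1,0) lies in no bag, so the decomposition is invalid.

No — edge (1,0) lies in no bag.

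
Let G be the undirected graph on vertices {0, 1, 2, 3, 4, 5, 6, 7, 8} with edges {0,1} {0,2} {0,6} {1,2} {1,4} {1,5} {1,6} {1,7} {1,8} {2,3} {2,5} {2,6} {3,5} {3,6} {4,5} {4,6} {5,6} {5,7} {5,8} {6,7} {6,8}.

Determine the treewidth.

A width-3 tree decomposition is:
Bags: B1 = {1, 4, 5, 6}  B2 = {1, 2, 5, 6}  B3 = {2, 3, 5, 6}  B4 = {0, 1, 2, 6}  B5 = {1, 5, 6, 7}  B6 = {1, 5, 6, 8}
Tree: B1–B2, B2–B3, B2–B4, B1–B5, B2–B6
Every bag has size at most 4, so the width is 4 − 1 = 3 and tw(G) ≤ 3. For the lower bound, the 4 vertices {0, 1, 2, 6} are pairwise adjacent, and any tree decomposition puts a clique entirely inside one bag — forcing width ≥ 3. Combining the bounds, tw(G) = 3.

3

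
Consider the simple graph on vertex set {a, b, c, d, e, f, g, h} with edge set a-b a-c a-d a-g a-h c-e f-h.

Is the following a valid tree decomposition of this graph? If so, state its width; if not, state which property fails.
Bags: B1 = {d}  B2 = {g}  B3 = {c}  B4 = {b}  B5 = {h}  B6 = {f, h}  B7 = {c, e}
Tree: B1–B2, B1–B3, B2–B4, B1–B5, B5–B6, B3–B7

A tree decomposition must satisfy three properties: every vertex lies in some bag; for every edge, both endpoints lie together in some bag; and for every vertex, the bags containing it form a connected subtree. Here vertex a appears in no bag, so the decomposition is invalid.

No — vertex a appears in no bag.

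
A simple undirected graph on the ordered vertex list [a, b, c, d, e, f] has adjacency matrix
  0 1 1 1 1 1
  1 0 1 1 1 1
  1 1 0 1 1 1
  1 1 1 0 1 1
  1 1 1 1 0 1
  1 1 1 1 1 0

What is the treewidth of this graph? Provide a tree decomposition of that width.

Treewidth 5.
Bags: B1 = {a, b, c, d, e, f}
Tree: (single bag)

A single bag containing all 6 vertices is trivially a valid decomposition of width 5. On the other hand G contains the 6-clique {a, b, c, d, e, f}. A clique must lie in a single bag of any decomposition, so no decomposition can have width below 5. The upper and lower bounds meet at 5, so that is the treewidth.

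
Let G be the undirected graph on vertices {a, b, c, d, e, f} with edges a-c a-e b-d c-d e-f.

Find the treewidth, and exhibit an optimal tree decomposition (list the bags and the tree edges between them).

Treewidth 1.
One optimal decomposition is:
Bags: B1 = {b, d}  B2 = {c, d}  B3 = {a, c}  B4 = {a, e}  B5 = {e, f}
Tree: B1–B2, B2–B3, B3–B4, B4–B5

Every bag has size at most 2, so the width is 2 − 1 = 1 and tw(G) ≤ 1. Any graph with an edge has treewidth ≥ 1, and G has the edge b–d. Hence tw(G) = 1 exactly.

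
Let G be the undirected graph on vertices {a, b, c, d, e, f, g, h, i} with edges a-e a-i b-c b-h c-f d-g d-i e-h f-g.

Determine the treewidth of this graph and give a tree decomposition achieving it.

The largest bag has 3 vertices, giving width 2; this decomposition certifies tw(G) ≤ 2. Since f–g–d–i–a–e–h–b–c–f is a cycle in G, G is not acyclic. Forests are exactly the graphs of treewidth ≤ 1, so tw(G) ≥ 2. Therefore the treewidth is 2.

Treewidth 2.
One such decomposition:
Bags: B1 = {d, f, g}  B2 = {d, f, i}  B3 = {a, f, i}  B4 = {a, e, f}  B5 = {e, f, h}  B6 = {b, f, h}  B7 = {b, c, f}
Tree: B1–B2, B2–B3, B3–B4, B4–B5, B5–B6, B6–B7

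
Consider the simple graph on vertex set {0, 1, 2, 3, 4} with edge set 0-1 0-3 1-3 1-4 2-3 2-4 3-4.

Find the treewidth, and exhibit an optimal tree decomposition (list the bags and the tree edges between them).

Treewidth 2.
One such decomposition:
Bags: B1 = {2, 3, 4}  B2 = {1, 3, 4}  B3 = {0, 1, 3}
Tree: B1–B2, B2–B3

The largest bag has 3 vertices, giving width 2; this decomposition certifies tw(G) ≤ 2. For the lower bound, the 3 vertices {0, 1, 3} are pairwise adjacent, and any tree decomposition puts a clique entirely inside one bag — forcing width ≥ 2. Combining the bounds, tw(G) = 2.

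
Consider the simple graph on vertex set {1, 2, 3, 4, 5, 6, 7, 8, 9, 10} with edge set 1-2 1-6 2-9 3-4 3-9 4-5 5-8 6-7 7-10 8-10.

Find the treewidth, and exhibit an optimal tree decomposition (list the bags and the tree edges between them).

Treewidth 2.
One optimal decomposition is:
Bags: B1 = {1, 6, 7}  B2 = {1, 2, 7}  B3 = {2, 7, 9}  B4 = {3, 7, 9}  B5 = {3, 4, 7}  B6 = {4, 5, 7}  B7 = {5, 7, 8}  B8 = {7, 8, 10}
Tree: B1–B2, B2–B3, B3–B4, B4–B5, B5–B6, B6–B7, B7–B8

The largest bag has 3 vertices, giving width 2; this decomposition certifies tw(G) ≤ 2. Since 7–6–1–2–9–3–4–5–8–10–7 is a cycle in G, G is not acyclic. Forests are exactly the graphs of treewidth ≤ 1, so tw(G) ≥ 2. Hence tw(G) = 2 exactly.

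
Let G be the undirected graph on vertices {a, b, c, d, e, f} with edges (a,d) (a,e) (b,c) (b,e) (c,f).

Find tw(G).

1

A width-1 tree decomposition is:
Bags: B1 = {a, d}  B2 = {a, e}  B3 = {b, e}  B4 = {b, c}  B5 = {c, f}
Tree: B1–B2, B2–B3, B3–B4, B4–B5
Each bag holds 2 vertices, so the decomposition has width 1, which upper-bounds the treewidth. Since G has at least one edge (e.g. d–a), it is not an edgeless graph, so tw(G) ≥ 1. Hence tw(G) = 1 exactly.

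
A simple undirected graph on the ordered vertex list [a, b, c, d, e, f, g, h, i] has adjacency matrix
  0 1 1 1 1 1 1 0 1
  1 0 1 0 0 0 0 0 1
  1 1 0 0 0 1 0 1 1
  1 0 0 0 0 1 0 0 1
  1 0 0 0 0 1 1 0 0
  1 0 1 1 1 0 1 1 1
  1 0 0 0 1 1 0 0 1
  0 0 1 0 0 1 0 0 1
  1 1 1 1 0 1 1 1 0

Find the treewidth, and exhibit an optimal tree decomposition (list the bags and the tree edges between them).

The largest bag has 4 vertices, giving width 3; this decomposition certifies tw(G) ≤ 3. Conversely, {a, e, f, g} is a clique of size 4, and the vertices of any clique must share a bag in every tree decomposition; so some bag has ≥ 4 vertices and tw(G) ≥ 3. Hence tw(G) = 3 exactly.

Treewidth 3.
One optimal decomposition is:
Bags: B1 = {c, f, h, i}  B2 = {a, c, f, i}  B3 = {a, f, g, i}  B4 = {a, e, f, g}  B5 = {a, d, f, i}  B6 = {a, b, c, i}
Tree: B1–B2, B2–B3, B3–B4, B3–B5, B2–B6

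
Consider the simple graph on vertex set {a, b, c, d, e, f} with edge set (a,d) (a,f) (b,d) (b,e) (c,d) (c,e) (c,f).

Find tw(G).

A width-2 tree decomposition is:
Bags: B1 = {a, c, f}  B2 = {a, c, d}  B3 = {c, d, e}  B4 = {b, d, e}
Tree: B1–B2, B2–B3, B3–B4
The largest bag has 3 vertices, giving width 2; this decomposition certifies tw(G) ≤ 2. Since f–a–d–c–f is a cycle in G, G is not acyclic. Forests are exactly the graphs of treewidth ≤ 1, so tw(G) ≥ 2. Hence tw(G) = 2 exactly.

2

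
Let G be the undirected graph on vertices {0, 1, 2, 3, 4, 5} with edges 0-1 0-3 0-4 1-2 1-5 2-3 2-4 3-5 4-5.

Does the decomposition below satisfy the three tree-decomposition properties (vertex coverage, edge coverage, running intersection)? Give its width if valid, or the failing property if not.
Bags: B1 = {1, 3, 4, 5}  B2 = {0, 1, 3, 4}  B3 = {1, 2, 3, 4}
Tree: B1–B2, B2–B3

Vertex coverage: the bags together contain {0, 1, 2, 3, 4, 5}, the full vertex set. Edge coverage: each edge of G has both endpoints in at least one bag. Running intersection: for every vertex, the bags containing it form a connected subtree. All three properties hold, so this is a valid tree decomposition of width max|bag| − 1 = 3, and hence tw(G) ≤ 3.

Yes; width 3.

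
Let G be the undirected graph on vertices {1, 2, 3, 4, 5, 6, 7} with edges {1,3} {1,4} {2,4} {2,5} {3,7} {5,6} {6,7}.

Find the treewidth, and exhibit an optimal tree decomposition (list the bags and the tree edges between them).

Each bag holds 3 vertices, so the decomposition has width 2, which upper-bounds the treewidth. Since 1–3–7–6–5–2–4–1 is a cycle in G, G is not acyclic. Forests are exactly the graphs of treewidth ≤ 1, so tw(G) ≥ 2. Hence tw(G) = 2 exactly.

Treewidth 2.
One optimal decomposition is:
Bags: B1 = {1, 3, 7}  B2 = {1, 6, 7}  B3 = {1, 5, 6}  B4 = {1, 2, 5}  B5 = {1, 2, 4}
Tree: B1–B2, B2–B3, B3–B4, B4–B5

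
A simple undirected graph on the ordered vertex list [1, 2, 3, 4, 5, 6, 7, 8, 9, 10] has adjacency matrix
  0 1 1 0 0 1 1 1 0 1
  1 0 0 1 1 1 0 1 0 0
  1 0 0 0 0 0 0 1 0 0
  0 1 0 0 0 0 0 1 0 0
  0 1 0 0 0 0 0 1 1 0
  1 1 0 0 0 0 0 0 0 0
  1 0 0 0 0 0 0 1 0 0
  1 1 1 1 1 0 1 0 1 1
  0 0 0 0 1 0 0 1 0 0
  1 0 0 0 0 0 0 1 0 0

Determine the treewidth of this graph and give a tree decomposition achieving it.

Treewidth 2.
Bags: B1 = {1, 2, 8}  B2 = {2, 4, 8}  B3 = {1, 2, 6}  B4 = {2, 5, 8}  B5 = {5, 8, 9}  B6 = {1, 7, 8}  B7 = {1, 8, 10}  B8 = {1, 3, 8}
Tree: B1–B2, B1–B3, B1–B4, B4–B5, B1–B6, B6–B7, B7–B8

Each bag holds 3 vertices, so the decomposition has width 2, which upper-bounds the treewidth. For the lower bound, the 3 vertices {1, 3, 8} are pairwise adjacent, and any tree decomposition puts a clique entirely inside one bag — forcing width ≥ 2. Hence tw(G) = 2 exactly.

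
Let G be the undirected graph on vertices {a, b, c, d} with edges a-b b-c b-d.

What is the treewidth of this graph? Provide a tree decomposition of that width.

Every bag has size at most 2, so the width is 2 − 1 = 1 and tw(G) ≤ 1. Since G has at least one edge (e.g. b–a), it is not an edgeless graph, so tw(G) ≥ 1. Therefore the treewidth is 1.

Treewidth 1.
One optimal decomposition is:
Bags: B1 = {a, b}  B2 = {b, d}  B3 = {b, c}
Tree: B1–B2, B1–B3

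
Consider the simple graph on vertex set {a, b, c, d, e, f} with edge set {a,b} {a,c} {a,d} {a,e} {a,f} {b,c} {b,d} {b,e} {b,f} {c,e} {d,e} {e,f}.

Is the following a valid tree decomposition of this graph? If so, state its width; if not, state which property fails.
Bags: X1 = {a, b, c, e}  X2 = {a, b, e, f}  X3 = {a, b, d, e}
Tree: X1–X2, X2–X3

Yes; width 3.

Checking the three conditions: (i) the bags cover all of {a, b, c, d, e, f}; (ii) for each edge, some bag contains both endpoints; (iii) the bags containing any fixed vertex form a subtree. All hold, so the decomposition is valid with width 4 − 1 = 3.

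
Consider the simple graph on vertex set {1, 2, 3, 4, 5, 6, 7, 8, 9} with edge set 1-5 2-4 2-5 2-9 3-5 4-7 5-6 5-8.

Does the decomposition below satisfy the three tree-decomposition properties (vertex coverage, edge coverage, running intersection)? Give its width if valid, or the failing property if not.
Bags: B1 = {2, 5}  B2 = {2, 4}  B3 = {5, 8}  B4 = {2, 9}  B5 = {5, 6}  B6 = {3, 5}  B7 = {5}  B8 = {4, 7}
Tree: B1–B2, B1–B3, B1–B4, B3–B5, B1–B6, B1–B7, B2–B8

No — vertex 1 appears in no bag.

A tree decomposition must satisfy three properties: every vertex lies in some bag; for every edge, both endpoints lie together in some bag; and for every vertex, the bags containing it form a connected subtree. Here vertex 1 appears in no bag, so the decomposition is invalid.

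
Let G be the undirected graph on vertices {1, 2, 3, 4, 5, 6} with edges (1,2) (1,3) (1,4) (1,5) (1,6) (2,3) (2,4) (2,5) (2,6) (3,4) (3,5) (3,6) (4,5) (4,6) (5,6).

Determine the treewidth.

A width-5 tree decomposition is:
Bags: B1 = {1, 2, 3, 4, 5, 6}
Tree: (single bag)
With just one bag of size 6, the width is 6 − 1 = 5, so tw(G) ≤ 5. Conversely, {1, 2, 3, 4, 5, 6} is a clique of size 6, and the vertices of any clique must share a bag in every tree decomposition; so some bag has ≥ 6 vertices and tw(G) ≥ 5. Hence tw(G) = 5 exactly.

5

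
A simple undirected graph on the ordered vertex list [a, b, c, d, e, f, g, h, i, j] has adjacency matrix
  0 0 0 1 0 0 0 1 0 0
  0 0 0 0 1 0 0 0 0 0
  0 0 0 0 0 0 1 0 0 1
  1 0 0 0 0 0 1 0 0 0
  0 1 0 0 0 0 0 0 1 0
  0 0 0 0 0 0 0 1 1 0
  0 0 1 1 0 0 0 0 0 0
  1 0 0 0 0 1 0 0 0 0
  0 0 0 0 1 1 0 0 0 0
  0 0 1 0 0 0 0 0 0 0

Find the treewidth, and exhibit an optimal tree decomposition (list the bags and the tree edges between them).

Treewidth 1.
One optimal decomposition is:
Bags: B1 = {b, e}  B2 = {e, i}  B3 = {f, i}  B4 = {f, h}  B5 = {a, h}  B6 = {a, d}  B7 = {d, g}  B8 = {c, g}  B9 = {c, j}
Tree: B1–B2, B2–B3, B3–B4, B4–B5, B5–B6, B6–B7, B7–B8, B8–B9

Each bag holds 2 vertices, so the decomposition has width 1, which upper-bounds the treewidth. Any graph with an edge has treewidth ≥ 1, and G has the edge b–e. Therefore the treewidth is 1.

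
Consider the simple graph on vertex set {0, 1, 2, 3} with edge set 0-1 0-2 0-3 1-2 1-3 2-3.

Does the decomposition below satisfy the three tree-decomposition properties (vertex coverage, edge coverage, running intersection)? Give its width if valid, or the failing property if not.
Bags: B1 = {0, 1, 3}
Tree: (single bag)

No — vertex 2 appears in no bag.

A tree decomposition must satisfy three properties: every vertex lies in some bag; for every edge, both endpoints lie together in some bag; and for every vertex, the bags containing it form a connected subtree. Here vertex 2 appears in no bag, so the decomposition is invalid.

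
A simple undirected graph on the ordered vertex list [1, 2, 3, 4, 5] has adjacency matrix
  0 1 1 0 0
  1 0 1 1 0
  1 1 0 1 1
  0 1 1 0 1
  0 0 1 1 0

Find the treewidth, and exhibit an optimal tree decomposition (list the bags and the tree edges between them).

Treewidth 2.
One such decomposition:
Bags: B1 = {2, 3, 4}  B2 = {3, 4, 5}  B3 = {1, 2, 3}
Tree: B1–B2, B1–B3

The largest bag has 3 vertices, giving width 2; this decomposition certifies tw(G) ≤ 2. On the other hand G contains the 3-clique {1, 2, 3}. A clique must lie in a single bag of any decomposition, so no decomposition can have width below 2. The upper and lower bounds meet at 2, so that is the treewidth.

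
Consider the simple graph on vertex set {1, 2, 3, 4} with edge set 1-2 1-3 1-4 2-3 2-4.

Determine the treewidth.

A width-2 tree decomposition is:
Bags: B1 = {1, 2, 4}  B2 = {1, 2, 3}
Tree: B1–B2
The largest bag has 3 vertices, giving width 2; this decomposition certifies tw(G) ≤ 2. On the other hand G contains the 3-clique {1, 2, 3}. A clique must lie in a single bag of any decomposition, so no decomposition can have width below 2. The upper and lower bounds meet at 2, so that is the treewidth.

2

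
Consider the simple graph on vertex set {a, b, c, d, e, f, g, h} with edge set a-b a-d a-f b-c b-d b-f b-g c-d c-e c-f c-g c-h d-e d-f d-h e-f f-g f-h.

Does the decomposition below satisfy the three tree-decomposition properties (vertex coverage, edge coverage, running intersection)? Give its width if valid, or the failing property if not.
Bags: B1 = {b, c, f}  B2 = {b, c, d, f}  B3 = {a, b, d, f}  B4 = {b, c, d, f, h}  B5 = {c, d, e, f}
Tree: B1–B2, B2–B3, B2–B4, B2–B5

A tree decomposition must satisfy three properties: every vertex lies in some bag; for every edge, both endpoints lie together in some bag; and for every vertex, the bags containing it form a connected subtree. Here vertex g appears in no bag, so the decomposition is invalid.

No — vertex g appears in no bag.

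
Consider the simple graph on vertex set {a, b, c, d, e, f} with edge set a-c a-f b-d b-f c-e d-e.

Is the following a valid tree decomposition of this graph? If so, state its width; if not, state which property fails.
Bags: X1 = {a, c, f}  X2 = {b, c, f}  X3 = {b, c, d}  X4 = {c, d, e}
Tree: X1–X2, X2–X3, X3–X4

Yes; width 2.

Every vertex of G appears in some bag (union = {a, b, c, d, e, f}); every edge is covered by a bag; and for each vertex v the set of bags containing v is connected in the bag tree. The decomposition is therefore valid. The largest bag has 3 vertices, so the width is 2.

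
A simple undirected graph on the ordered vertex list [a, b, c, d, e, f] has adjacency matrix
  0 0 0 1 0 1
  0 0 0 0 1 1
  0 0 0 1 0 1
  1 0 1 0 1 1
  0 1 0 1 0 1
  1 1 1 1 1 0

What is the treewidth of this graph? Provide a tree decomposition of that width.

The largest bag has 3 vertices, giving width 2; this decomposition certifies tw(G) ≤ 2. On the other hand G contains the 3-clique {d, e, f}. A clique must lie in a single bag of any decomposition, so no decomposition can have width below 2. The upper and lower bounds meet at 2, so that is the treewidth.

Treewidth 2.
One such decomposition:
Bags: B1 = {b, e, f}  B2 = {d, e, f}  B3 = {c, d, f}  B4 = {a, d, f}
Tree: B1–B2, B2–B3, B3–B4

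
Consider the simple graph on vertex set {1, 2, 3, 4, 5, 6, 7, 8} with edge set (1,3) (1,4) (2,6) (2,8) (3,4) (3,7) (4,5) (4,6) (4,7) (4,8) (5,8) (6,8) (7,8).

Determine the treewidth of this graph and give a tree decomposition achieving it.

Treewidth 2.
One such decomposition:
Bags: B1 = {3, 4, 7}  B2 = {4, 7, 8}  B3 = {4, 5, 8}  B4 = {1, 3, 4}  B5 = {4, 6, 8}  B6 = {2, 6, 8}
Tree: B1–B2, B2–B3, B1–B4, B2–B5, B5–B6

Each bag holds 3 vertices, so the decomposition has width 2, which upper-bounds the treewidth. Conversely, {2, 6, 8} is a clique of size 3, and the vertices of any clique must share a bag in every tree decomposition; so some bag has ≥ 3 vertices and tw(G) ≥ 2. Therefore the treewidth is 2.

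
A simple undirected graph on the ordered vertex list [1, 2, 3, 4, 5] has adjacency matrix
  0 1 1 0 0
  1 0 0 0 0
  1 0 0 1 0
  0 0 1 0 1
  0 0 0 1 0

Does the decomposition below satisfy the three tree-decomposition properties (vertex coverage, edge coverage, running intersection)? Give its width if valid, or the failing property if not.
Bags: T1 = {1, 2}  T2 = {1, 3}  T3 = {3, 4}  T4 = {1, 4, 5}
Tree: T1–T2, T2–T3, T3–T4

A tree decomposition must satisfy three properties: every vertex lies in some bag; for every edge, both endpoints lie together in some bag; and for every vertex, the bags containing it form a connected subtree. Here bags containing vertex 1 are not connected in the tree, so the decomposition is invalid.

No — bags containing vertex 1 are not connected in the tree.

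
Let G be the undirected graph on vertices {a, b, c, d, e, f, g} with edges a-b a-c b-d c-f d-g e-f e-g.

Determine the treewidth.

2

A width-2 tree decomposition is:
Bags: B1 = {c, e, f}  B2 = {c, e, g}  B3 = {c, d, g}  B4 = {b, c, d}  B5 = {a, b, c}
Tree: B1–B2, B2–B3, B3–B4, B4–B5
Each bag holds 3 vertices, so the decomposition has width 2, which upper-bounds the treewidth. For the lower bound, G contains the cycle c–f–e–g–d–b–a–c, so G is not a forest; only forests have treewidth ≤ 1, hence tw(G) ≥ 2. The upper and lower bounds meet at 2, so that is the treewidth.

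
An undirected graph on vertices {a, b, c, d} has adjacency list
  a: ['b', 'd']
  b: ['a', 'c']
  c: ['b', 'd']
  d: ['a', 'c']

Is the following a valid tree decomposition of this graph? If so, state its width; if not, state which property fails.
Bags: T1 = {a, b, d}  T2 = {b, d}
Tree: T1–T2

No — vertex c appears in no bag.

A tree decomposition must satisfy three properties: every vertex lies in some bag; for every edge, both endpoints lie together in some bag; and for every vertex, the bags containing it form a connected subtree. Here vertex c appears in no bag, so the decomposition is invalid.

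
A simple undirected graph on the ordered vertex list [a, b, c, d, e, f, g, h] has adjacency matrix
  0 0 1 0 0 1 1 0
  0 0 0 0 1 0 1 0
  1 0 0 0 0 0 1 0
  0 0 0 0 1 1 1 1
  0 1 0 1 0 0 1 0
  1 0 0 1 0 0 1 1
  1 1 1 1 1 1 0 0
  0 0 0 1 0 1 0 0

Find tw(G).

2

A width-2 tree decomposition is:
Bags: B1 = {b, e, g}  B2 = {d, e, g}  B3 = {d, f, g}  B4 = {a, f, g}  B5 = {d, f, h}  B6 = {a, c, g}
Tree: B1–B2, B2–B3, B3–B4, B3–B5, B4–B6
Every bag has size at most 3, so the width is 3 − 1 = 2 and tw(G) ≤ 2. On the other hand G contains the 3-clique {d, e, g}. A clique must lie in a single bag of any decomposition, so no decomposition can have width below 2. Combining the bounds, tw(G) = 2.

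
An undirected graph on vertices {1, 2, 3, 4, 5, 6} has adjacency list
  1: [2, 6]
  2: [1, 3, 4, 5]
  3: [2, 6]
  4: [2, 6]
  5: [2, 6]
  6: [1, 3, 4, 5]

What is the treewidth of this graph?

2

A width-2 tree decomposition is:
Bags: B1 = {2, 3, 6}  B2 = {2, 4, 6}  B3 = {1, 2, 6}  B4 = {2, 5, 6}
Tree: B1–B2, B2–B3, B3–B4
The largest bag has 3 vertices, giving width 2; this decomposition certifies tw(G) ≤ 2. For the lower bound, G contains the cycle 3–2–4–6–3, so G is not a forest; only forests have treewidth ≤ 1, hence tw(G) ≥ 2. Combining the bounds, tw(G) = 2.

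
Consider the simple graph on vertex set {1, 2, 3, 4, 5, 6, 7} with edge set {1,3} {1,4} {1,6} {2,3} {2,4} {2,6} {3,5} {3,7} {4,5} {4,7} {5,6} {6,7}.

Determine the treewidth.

A width-3 tree decomposition is:
Bags: B1 = {1, 3, 4, 6}  B2 = {2, 3, 4, 6}  B3 = {3, 4, 6, 7}  B4 = {3, 4, 5, 6}
Tree: B1–B2, B2–B3, B3–B4
Each bag holds 4 vertices, so the decomposition has width 3, which upper-bounds the treewidth. For the lower bound: the 4 vertex sets {1,4}, {2,6}, {3}, {7} are disjoint, each induces a connected subgraph, and every pair is joined by at least one edge of G. Contracting each set to a single vertex therefore yields K_{4} as a minor, and since treewidth is minor-monotone, tw(G) ≥ tw(K_{4}) = 3. Combining the bounds, tw(G) = 3.

3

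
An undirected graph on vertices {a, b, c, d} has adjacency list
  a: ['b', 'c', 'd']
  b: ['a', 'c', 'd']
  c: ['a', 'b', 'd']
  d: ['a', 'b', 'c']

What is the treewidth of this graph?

3

A width-3 tree decomposition is:
Bags: B1 = {a, b, c, d}
Tree: (single bag)
A single bag containing all 4 vertices is trivially a valid decomposition of width 3. Conversely, {a, b, c, d} is a clique of size 4, and the vertices of any clique must share a bag in every tree decomposition; so some bag has ≥ 4 vertices and tw(G) ≥ 3. Hence tw(G) = 3 exactly.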